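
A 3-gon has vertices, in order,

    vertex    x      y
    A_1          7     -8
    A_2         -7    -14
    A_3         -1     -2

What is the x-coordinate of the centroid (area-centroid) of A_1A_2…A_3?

-1/3

Apply the shoelace (surveyor's) formula. First the cross-terms c_i = x_i·y_{i+1} − x_{i+1}·y_i:
  -154, 0, 22  ⇒  2A = -132, A = -66.
Then Σ (x_i + x_{i+1})·c_i = 132, so x̄ = 132 / (6·(-66)) = -1/3.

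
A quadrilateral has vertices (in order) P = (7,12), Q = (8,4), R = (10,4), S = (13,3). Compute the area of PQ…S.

18.5

Apply the surveyor's formula: 2A = Σ (x_i·y_{i+1} − x_{i+1}·y_i), indices taken mod 4.
Cross-terms: -68, -8, -22, 135  ⇒  Σ = 37
Area = |Σ|/2 = 18.5.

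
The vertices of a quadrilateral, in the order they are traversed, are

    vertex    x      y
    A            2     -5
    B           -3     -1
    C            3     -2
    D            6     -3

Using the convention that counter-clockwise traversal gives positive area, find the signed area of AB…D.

-14.5

A→B: (2)(-1) − (-3)(-5) = -17
B→C: (-3)(-2) − (3)(-1) = 9
C→D: (3)(-3) − (6)(-2) = 3
D→A: (6)(-5) − (2)(-3) = -24
Σ = -29
Signed area = Σ/2 = -14.5 (negative ⇒ clockwise traversal).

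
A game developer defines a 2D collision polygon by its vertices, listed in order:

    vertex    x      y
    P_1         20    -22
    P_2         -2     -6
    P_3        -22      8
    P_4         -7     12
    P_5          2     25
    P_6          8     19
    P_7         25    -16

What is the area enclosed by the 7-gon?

Apply the surveyor's formula: 2A = Σ (x_i·y_{i+1} − x_{i+1}·y_i), indices taken mod 7.
P_1→P_2: (20)(-6) − (-2)(-22) = -164
P_2→P_3: (-2)(8) − (-22)(-6) = -148
P_3→P_4: (-22)(12) − (-7)(8) = -208
P_4→P_5: (-7)(25) − (2)(12) = -199
P_5→P_6: (2)(19) − (8)(25) = -162
P_6→P_7: (8)(-16) − (25)(19) = -603
P_7→P_1: (25)(-22) − (20)(-16) = -230
Σ = -1714
Area = |Σ|/2 = 857.

857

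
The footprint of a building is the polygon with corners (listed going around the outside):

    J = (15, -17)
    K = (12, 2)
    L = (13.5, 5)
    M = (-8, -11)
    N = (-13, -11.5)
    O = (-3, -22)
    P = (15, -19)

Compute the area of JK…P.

Apply the shoelace formula: 2A = Σ (x_i·y_{i+1} − x_{i+1}·y_i), indices taken mod 7.
Cross-terms: 234, 33, -108.5, -51, 251.5, 387, 30  ⇒  Σ = 776
Area = |Σ|/2 = 388.

388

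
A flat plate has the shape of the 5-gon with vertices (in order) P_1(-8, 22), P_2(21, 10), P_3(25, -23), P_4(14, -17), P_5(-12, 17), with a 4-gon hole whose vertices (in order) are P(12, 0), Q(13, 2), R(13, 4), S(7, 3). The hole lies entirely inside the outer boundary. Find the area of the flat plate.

723.5

Outer boundary:
Apply the shoelace (surveyor's) formula: 2A = Σ (x_i·y_{i+1} − x_{i+1}·y_i), indices taken mod 5.
Σ = (-542) + (-733) + (-103) + (34) + (-128) = -1472
Area = |Σ|/2 = 736.
Hole:
Apply the shoelace (surveyor's) formula: 2A = Σ (x_i·y_{i+1} − x_{i+1}·y_i), indices taken mod 4.
Σ = (24) + (26) + (11) + (-36) = 25
Area = |Σ|/2 = 12.5.
Net area = 736 − 12.5 = 723.5.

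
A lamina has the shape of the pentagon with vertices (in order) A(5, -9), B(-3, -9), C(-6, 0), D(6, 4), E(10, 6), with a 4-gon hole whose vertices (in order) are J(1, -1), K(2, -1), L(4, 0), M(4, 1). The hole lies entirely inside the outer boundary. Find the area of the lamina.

135

Outer boundary:
Σ = (-72) + (-54) + (-24) + (-4) + (-120) = -274
Area = |Σ|/2 = 137.
Hole:
Σ = (1) + (4) + (4) + (-5) = 4
Area = |Σ|/2 = 2.
Net area = 137 − 2 = 135.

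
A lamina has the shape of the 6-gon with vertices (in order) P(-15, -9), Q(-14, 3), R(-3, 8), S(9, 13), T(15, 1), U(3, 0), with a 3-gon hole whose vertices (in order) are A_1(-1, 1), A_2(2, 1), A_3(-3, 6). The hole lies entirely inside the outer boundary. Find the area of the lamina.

293

Outer boundary:
P→Q: (-15)(3) − (-14)(-9) = -171
Q→R: (-14)(8) − (-3)(3) = -103
R→S: (-3)(13) − (9)(8) = -111
S→T: (9)(1) − (15)(13) = -186
T→U: (15)(0) − (3)(1) = -3
U→P: (3)(-9) − (-15)(0) = -27
Σ = -601
Area = |Σ|/2 = 300.5.
Hole:
Σ = (-3) + (15) + (3) = 15
Area = |Σ|/2 = 7.5.
Net area = 300.5 − 7.5 = 293.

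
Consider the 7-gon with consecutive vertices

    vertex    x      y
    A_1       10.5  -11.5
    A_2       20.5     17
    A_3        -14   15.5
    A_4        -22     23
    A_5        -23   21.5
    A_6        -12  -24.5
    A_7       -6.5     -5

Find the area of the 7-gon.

Apply the surveyor's formula: 2A = Σ (x_i·y_{i+1} − x_{i+1}·y_i), indices taken mod 7.
Σ = (414.25) + (555.75) + (19) + (56) + (821.5) + (-99.25) + (127.25) = 1894.5
Area = |Σ|/2 = 947.25.

947.25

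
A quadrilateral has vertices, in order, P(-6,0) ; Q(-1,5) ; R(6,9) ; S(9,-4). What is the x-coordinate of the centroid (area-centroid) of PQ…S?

Apply the surveyor's formula. First the cross-terms c_i = x_i·y_{i+1} − x_{i+1}·y_i:
  -30, -39, -105, -24  ⇒  2A = -198, A = -99.
Then Σ (x_i + x_{i+1})·c_i = -1632, so x̄ = -1632 / (6·(-99)) = 272/99.

272/99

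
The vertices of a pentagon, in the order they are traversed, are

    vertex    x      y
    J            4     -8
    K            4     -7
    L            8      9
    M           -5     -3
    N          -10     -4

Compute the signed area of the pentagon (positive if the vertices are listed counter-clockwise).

101.5

Apply the shoelace formula: 2A = Σ (x_i·y_{i+1} − x_{i+1}·y_i), indices taken mod 5.
J→K: (4)(-7) − (4)(-8) = 4
K→L: (4)(9) − (8)(-7) = 92
L→M: (8)(-3) − (-5)(9) = 21
M→N: (-5)(-4) − (-10)(-3) = -10
N→J: (-10)(-8) − (4)(-4) = 96
Σ = 203
Signed area = Σ/2 = 101.5 (positive ⇒ counter-clockwise traversal).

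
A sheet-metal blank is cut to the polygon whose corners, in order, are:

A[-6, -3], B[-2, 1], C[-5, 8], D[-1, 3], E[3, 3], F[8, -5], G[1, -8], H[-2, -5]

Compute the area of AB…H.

92.5

Apply the shoelace formula: 2A = Σ (x_i·y_{i+1} − x_{i+1}·y_i), indices taken mod 8.
Cross-terms: -12, -11, -7, -12, -39, -59, -21, -24  ⇒  Σ = -185
Area = |Σ|/2 = 92.5.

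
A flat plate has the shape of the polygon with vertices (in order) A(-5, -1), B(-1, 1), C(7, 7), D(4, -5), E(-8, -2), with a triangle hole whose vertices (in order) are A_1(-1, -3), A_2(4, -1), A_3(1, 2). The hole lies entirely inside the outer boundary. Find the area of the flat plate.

Outer boundary:
Apply the surveyor's formula: 2A = Σ (x_i·y_{i+1} − x_{i+1}·y_i), indices taken mod 5.
A→B: (-5)(1) − (-1)(-1) = -6
B→C: (-1)(7) − (7)(1) = -14
C→D: (7)(-5) − (4)(7) = -63
D→E: (4)(-2) − (-8)(-5) = -48
E→A: (-8)(-1) − (-5)(-2) = -2
Σ = -133
Area = |Σ|/2 = 66.5.
Hole:
Σ = (13) + (9) + (-1) = 21
Area = |Σ|/2 = 10.5.
Net area = 66.5 − 10.5 = 56.

56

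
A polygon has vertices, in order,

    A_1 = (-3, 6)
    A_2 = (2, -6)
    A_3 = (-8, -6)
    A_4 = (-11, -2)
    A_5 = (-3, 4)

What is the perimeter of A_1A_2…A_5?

|A_1A_2| = √((5)² + (-12)²) = √169 = 13
|A_2A_3| = √((-10)² + (0)²) = √100 = 10
|A_3A_4| = √((-3)² + (4)²) = √25 = 5
|A_4A_5| = √((8)² + (6)²) = √100 = 10
|A_5A_1| = √((0)² + (2)²) = √4 = 2
Perimeter = 13 + 10 + 5 + 10 + 2 = 40.

40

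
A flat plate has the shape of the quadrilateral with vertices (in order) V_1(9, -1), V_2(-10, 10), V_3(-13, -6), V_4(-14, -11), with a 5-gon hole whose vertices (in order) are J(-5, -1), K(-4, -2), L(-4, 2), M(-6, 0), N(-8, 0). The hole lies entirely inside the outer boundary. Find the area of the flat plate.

216

Outer boundary:
Apply the shoelace (surveyor's) formula: 2A = Σ (x_i·y_{i+1} − x_{i+1}·y_i), indices taken mod 4.
Σ = (80) + (190) + (59) + (113) = 442
Area = |Σ|/2 = 221.
Hole:
Apply the shoelace (surveyor's) formula: 2A = Σ (x_i·y_{i+1} − x_{i+1}·y_i), indices taken mod 5.
Cross-terms: 6, -16, 12, 0, 8  ⇒  Σ = 10
Area = |Σ|/2 = 5.
Net area = 221 − 5 = 216.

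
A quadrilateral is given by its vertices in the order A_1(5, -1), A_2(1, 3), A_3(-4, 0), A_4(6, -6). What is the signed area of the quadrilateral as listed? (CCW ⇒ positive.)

Apply the surveyor's formula: 2A = Σ (x_i·y_{i+1} − x_{i+1}·y_i), indices taken mod 4.
Σ = (16) + (12) + (24) + (24) = 76
Signed area = Σ/2 = 38 (positive ⇒ counter-clockwise traversal).

38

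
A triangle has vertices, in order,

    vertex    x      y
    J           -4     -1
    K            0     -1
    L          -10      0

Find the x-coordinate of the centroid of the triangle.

Apply the surveyor's formula. First the cross-terms c_i = x_i·y_{i+1} − x_{i+1}·y_i:
  4, -10, 10  ⇒  2A = 4, A = 2.
Then Σ (x_i + x_{i+1})·c_i = -56, so x̄ = -56 / (6·2) = -14/3.

-14/3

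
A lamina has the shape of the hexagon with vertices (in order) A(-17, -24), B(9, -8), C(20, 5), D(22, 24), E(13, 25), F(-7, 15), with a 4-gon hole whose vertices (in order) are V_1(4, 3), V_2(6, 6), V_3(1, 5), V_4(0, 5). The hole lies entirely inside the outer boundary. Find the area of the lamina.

Outer boundary:
Apply Gauss's area formula: 2A = Σ (x_i·y_{i+1} − x_{i+1}·y_i), indices taken mod 6.
Σ = (352) + (205) + (370) + (238) + (370) + (423) = 1958
Area = |Σ|/2 = 979.
Hole:
Σ = (6) + (24) + (5) + (-20) = 15
Area = |Σ|/2 = 7.5.
Net area = 979 − 7.5 = 971.5.

971.5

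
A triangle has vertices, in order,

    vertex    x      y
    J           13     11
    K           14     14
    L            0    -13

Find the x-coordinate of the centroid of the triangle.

9

Apply the shoelace formula. First the cross-terms c_i = x_i·y_{i+1} − x_{i+1}·y_i:
  28, -182, 169  ⇒  2A = 15, A = 7.5.
Then Σ (x_i + x_{i+1})·c_i = 405, so x̄ = 405 / (6·7.5) = 9.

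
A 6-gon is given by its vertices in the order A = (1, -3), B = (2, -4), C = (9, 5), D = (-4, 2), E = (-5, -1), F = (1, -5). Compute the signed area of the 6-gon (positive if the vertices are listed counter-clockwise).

Σ = (2) + (46) + (38) + (14) + (26) + (2) = 128
Signed area = Σ/2 = 64 (positive ⇒ counter-clockwise traversal).

64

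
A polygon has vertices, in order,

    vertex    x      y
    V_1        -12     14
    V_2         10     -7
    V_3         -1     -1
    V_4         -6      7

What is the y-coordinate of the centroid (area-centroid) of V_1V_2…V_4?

Apply the shoelace (surveyor's) formula. First the cross-terms c_i = x_i·y_{i+1} − x_{i+1}·y_i:
  -56, -17, -13, 0  ⇒  2A = -86, A = -43.
Then Σ (y_i + y_{i+1})·c_i = -334, so ȳ = -334 / (6·(-43)) = 167/129.

167/129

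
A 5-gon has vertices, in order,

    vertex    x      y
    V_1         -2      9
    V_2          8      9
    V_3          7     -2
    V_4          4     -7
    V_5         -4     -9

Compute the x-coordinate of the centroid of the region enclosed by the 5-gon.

463/246

Apply the shoelace formula. First the cross-terms c_i = x_i·y_{i+1} − x_{i+1}·y_i:
  -90, -79, -41, -64, -54  ⇒  2A = -328, A = -164.
Then Σ (x_i + x_{i+1})·c_i = -1852, so x̄ = -1852 / (6·(-164)) = 463/246.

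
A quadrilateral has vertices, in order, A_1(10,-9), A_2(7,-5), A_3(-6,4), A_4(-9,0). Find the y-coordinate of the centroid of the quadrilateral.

-1.9921875

Apply the surveyor's formula. First the cross-terms c_i = x_i·y_{i+1} − x_{i+1}·y_i:
  13, -2, 36, 81  ⇒  2A = 128, A = 64.
Then Σ (y_i + y_{i+1})·c_i = -765, so ȳ = -765 / (6·64) = -1.9921875.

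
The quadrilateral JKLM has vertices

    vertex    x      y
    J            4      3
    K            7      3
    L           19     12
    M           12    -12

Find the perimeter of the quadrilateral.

|JK| = √((3)² + (0)²) = √9 = 3
|KL| = √((12)² + (9)²) = √225 = 15
|LM| = √((-7)² + (-24)²) = √625 = 25
|MJ| = √((-8)² + (15)²) = √289 = 17
Perimeter = 3 + 15 + 25 + 17 = 60.

60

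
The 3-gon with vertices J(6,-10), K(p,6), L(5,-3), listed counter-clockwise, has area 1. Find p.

The doubled signed area Σ (x_i y_{i+1} − x_{i+1} y_i) is linear in p.
With p=0 it equals -26; the coefficient of p is 7 (from the two edges through K).
So 7·p + -26 = 2·1 = 2 ⇒ p = 4.

4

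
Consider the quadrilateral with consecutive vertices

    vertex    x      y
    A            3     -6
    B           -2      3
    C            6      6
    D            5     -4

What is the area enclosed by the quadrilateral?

52.5

Σ = (-3) + (-30) + (-54) + (-18) = -105
Area = |Σ|/2 = 52.5.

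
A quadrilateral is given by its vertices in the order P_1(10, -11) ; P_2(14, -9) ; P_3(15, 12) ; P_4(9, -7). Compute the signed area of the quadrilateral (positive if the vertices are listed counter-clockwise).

Cross-terms: 64, 303, -213, -29  ⇒  Σ = 125
Signed area = Σ/2 = 62.5 (positive ⇒ counter-clockwise traversal).

62.5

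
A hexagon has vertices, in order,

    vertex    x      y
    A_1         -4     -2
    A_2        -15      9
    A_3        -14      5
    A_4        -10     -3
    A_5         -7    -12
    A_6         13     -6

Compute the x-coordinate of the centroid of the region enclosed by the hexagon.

-563/162

Apply the surveyor's formula. First the cross-terms c_i = x_i·y_{i+1} − x_{i+1}·y_i:
  -66, 51, 92, 99, 198, -50  ⇒  2A = 324, A = 162.
Then Σ (x_i + x_{i+1})·c_i = -3378, so x̄ = -3378 / (6·162) = -563/162.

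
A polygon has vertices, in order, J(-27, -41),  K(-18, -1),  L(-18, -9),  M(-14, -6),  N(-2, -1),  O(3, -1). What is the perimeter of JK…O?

122

|JK| = √((9)² + (40)²) = √1681 = 41
|KL| = √((0)² + (-8)²) = √64 = 8
|LM| = √((4)² + (3)²) = √25 = 5
|MN| = √((12)² + (5)²) = √169 = 13
|NO| = √((5)² + (0)²) = √25 = 5
|OJ| = √((-30)² + (-40)²) = √2500 = 50
Perimeter = 41 + 8 + 5 + 13 + 5 + 50 = 122.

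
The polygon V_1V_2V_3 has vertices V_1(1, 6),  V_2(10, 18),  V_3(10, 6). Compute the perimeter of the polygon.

36

|V_1V_2| = √((9)² + (12)²) = √225 = 15
|V_2V_3| = √((0)² + (-12)²) = √144 = 12
|V_3V_1| = √((-9)² + (0)²) = √81 = 9
Perimeter = 15 + 12 + 9 = 36.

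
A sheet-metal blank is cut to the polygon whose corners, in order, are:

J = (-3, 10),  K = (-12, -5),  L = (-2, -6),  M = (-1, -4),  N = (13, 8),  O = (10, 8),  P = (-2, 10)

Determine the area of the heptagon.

196.5

Σ = (135) + (62) + (2) + (44) + (24) + (116) + (10) = 393
Area = |Σ|/2 = 196.5.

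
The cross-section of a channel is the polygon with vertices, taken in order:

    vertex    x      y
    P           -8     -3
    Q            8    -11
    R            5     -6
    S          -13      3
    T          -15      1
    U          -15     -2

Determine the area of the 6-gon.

81

Apply the surveyor's formula: 2A = Σ (x_i·y_{i+1} − x_{i+1}·y_i), indices taken mod 6.
Σ = (112) + (7) + (-63) + (32) + (45) + (29) = 162
Area = |Σ|/2 = 81.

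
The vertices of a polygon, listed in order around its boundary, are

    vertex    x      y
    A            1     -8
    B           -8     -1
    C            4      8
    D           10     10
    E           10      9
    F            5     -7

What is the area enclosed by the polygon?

161.5

Apply the shoelace (surveyor's) formula: 2A = Σ (x_i·y_{i+1} − x_{i+1}·y_i), indices taken mod 6.
Cross-terms: -65, -60, -40, -10, -115, -33  ⇒  Σ = -323
Area = |Σ|/2 = 161.5.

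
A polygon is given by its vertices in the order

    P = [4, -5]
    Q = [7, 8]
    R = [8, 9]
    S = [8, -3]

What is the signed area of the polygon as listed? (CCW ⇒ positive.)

Σ = (67) + (-1) + (-96) + (-28) = -58
Signed area = Σ/2 = -29 (negative ⇒ clockwise traversal).

-29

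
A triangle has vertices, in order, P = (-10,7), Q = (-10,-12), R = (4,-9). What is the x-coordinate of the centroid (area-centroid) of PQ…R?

Apply the surveyor's formula. First the cross-terms c_i = x_i·y_{i+1} − x_{i+1}·y_i:
  190, 138, -62  ⇒  2A = 266, A = 133.
Then Σ (x_i + x_{i+1})·c_i = -4256, so x̄ = -4256 / (6·133) = -16/3.

-16/3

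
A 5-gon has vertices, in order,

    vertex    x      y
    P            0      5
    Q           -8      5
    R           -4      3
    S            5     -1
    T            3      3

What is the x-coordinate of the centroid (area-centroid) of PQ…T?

Apply the shoelace formula. First the cross-terms c_i = x_i·y_{i+1} − x_{i+1}·y_i:
  40, -4, -11, 18, 15  ⇒  2A = 58, A = 29.
Then Σ (x_i + x_{i+1})·c_i = -94, so x̄ = -94 / (6·29) = -47/87.

-47/87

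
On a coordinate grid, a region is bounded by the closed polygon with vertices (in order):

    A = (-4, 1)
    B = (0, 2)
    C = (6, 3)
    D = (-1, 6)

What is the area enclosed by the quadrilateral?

Apply the shoelace (surveyor's) formula: 2A = Σ (x_i·y_{i+1} − x_{i+1}·y_i), indices taken mod 4.
A→B: (-4)(2) − (0)(1) = -8
B→C: (0)(3) − (6)(2) = -12
C→D: (6)(6) − (-1)(3) = 39
D→A: (-1)(1) − (-4)(6) = 23
Σ = 42
Area = |Σ|/2 = 21.

21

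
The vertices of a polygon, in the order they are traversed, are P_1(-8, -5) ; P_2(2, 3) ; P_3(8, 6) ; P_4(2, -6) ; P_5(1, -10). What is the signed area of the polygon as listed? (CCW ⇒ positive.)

-92.5

Cross-terms: -14, -12, -60, -14, -85  ⇒  Σ = -185
Signed area = Σ/2 = -92.5 (negative ⇒ clockwise traversal).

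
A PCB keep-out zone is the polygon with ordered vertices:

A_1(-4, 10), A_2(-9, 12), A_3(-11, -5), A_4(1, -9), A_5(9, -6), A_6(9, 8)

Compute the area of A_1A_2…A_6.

Σ = (42) + (177) + (104) + (75) + (126) + (122) = 646
Area = |Σ|/2 = 323.

323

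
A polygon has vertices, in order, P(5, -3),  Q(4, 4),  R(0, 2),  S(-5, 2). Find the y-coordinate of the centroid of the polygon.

Apply the shoelace (surveyor's) formula. First the cross-terms c_i = x_i·y_{i+1} − x_{i+1}·y_i:
  32, 8, 10, 5  ⇒  2A = 55, A = 27.5.
Then Σ (y_i + y_{i+1})·c_i = 115, so ȳ = 115 / (6·27.5) = 23/33.

23/33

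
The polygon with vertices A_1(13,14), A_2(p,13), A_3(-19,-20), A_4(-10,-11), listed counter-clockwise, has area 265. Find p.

-3

Write out the shoelace sum; only the two edges meeting at A_2 involve p:
2·Area = [(13·13 − p·14) + (p·(-20) − (-19)·13)] + 12
       = -34·p + 428 = 530
⇒ p = -3.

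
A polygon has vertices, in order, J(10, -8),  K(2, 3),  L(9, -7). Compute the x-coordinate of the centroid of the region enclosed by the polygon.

Apply the shoelace formula. First the cross-terms c_i = x_i·y_{i+1} − x_{i+1}·y_i:
  46, -41, -2  ⇒  2A = 3, A = 1.5.
Then Σ (x_i + x_{i+1})·c_i = 63, so x̄ = 63 / (6·1.5) = 7.

7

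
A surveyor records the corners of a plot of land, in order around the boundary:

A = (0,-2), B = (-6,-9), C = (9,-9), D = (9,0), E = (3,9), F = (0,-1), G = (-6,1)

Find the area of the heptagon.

144

Apply the shoelace formula: 2A = Σ (x_i·y_{i+1} − x_{i+1}·y_i), indices taken mod 7.
Σ = (-12) + (135) + (81) + (81) + (-3) + (-6) + (12) = 288
Area = |Σ|/2 = 144.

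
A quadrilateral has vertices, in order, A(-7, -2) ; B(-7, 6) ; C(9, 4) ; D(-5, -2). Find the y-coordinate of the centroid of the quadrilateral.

256/105

Apply Gauss's area formula. First the cross-terms c_i = x_i·y_{i+1} − x_{i+1}·y_i:
  -56, -82, 2, -4  ⇒  2A = -140, A = -70.
Then Σ (y_i + y_{i+1})·c_i = -1024, so ȳ = -1024 / (6·(-70)) = 256/105.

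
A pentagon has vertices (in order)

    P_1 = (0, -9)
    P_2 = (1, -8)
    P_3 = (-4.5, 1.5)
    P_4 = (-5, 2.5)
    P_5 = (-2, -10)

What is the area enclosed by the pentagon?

21.875

P_1→P_2: (0)(-8) − (1)(-9) = 9
P_2→P_3: (1)(1.5) − (-4.5)(-8) = -34.5
P_3→P_4: (-4.5)(2.5) − (-5)(1.5) = -3.75
P_4→P_5: (-5)(-10) − (-2)(2.5) = 55
P_5→P_1: (-2)(-9) − (0)(-10) = 18
Σ = 43.75
Area = |Σ|/2 = 21.875.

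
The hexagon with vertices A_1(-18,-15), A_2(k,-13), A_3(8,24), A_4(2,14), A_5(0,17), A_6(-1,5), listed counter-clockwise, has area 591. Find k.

16

Write out the shoelace sum; only the two edges meeting at A_2 involve k:
2·Area = [((-18)·(-13) − k·(-15)) + (k·24 − 8·(-13))] + 220
       = 39·k + 558 = 1182
⇒ k = 16.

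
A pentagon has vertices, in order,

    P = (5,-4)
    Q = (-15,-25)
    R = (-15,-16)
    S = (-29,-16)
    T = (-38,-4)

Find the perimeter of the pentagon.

110

|PQ| = √((-20)² + (-21)²) = √841 = 29
|QR| = √((0)² + (9)²) = √81 = 9
|RS| = √((-14)² + (0)²) = √196 = 14
|ST| = √((-9)² + (12)²) = √225 = 15
|TP| = √((43)² + (0)²) = √1849 = 43
Perimeter = 29 + 9 + 14 + 15 + 43 = 110.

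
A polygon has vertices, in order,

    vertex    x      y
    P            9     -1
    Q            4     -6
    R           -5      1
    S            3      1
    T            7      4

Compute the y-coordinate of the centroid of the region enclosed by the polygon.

Apply Gauss's area formula. First the cross-terms c_i = x_i·y_{i+1} − x_{i+1}·y_i:
  -50, -26, -8, 5, -43  ⇒  2A = -122, A = -61.
Then Σ (y_i + y_{i+1})·c_i = 360, so ȳ = 360 / (6·(-61)) = -60/61.

-60/61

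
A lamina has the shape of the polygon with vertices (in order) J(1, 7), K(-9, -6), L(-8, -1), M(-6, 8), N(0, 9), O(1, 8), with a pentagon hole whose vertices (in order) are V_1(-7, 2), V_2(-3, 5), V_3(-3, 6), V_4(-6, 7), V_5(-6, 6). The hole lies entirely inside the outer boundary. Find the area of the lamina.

48.5

Outer boundary:
Apply the shoelace (surveyor's) formula: 2A = Σ (x_i·y_{i+1} − x_{i+1}·y_i), indices taken mod 6.
Σ = (57) + (-39) + (-70) + (-54) + (-9) + (-1) = -116
Area = |Σ|/2 = 58.
Hole:
Apply the surveyor's formula: 2A = Σ (x_i·y_{i+1} − x_{i+1}·y_i), indices taken mod 5.
Σ = (-29) + (-3) + (15) + (6) + (30) = 19
Area = |Σ|/2 = 9.5.
Net area = 58 − 9.5 = 48.5.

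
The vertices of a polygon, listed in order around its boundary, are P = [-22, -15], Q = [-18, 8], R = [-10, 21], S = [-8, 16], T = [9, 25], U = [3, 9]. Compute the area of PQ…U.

Cross-terms: -446, -298, 8, -344, 6, 153  ⇒  Σ = -921
Area = |Σ|/2 = 460.5.

460.5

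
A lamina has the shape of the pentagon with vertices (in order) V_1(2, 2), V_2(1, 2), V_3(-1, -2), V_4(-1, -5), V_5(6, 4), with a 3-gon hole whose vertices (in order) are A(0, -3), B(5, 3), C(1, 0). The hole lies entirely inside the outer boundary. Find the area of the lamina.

Outer boundary:
Apply the shoelace (surveyor's) formula: 2A = Σ (x_i·y_{i+1} − x_{i+1}·y_i), indices taken mod 5.
Σ = (2) + (0) + (3) + (26) + (4) = 35
Area = |Σ|/2 = 17.5.
Hole:
Apply the shoelace (surveyor's) formula: 2A = Σ (x_i·y_{i+1} − x_{i+1}·y_i), indices taken mod 3.
Cross-terms: 15, -3, -3  ⇒  Σ = 9
Area = |Σ|/2 = 4.5.
Net area = 17.5 − 4.5 = 13.

13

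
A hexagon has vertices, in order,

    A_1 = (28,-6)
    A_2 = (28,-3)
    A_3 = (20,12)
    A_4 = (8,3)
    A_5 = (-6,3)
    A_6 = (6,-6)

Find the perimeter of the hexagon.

|A_1A_2| = √((0)² + (3)²) = √9 = 3
|A_2A_3| = √((-8)² + (15)²) = √289 = 17
|A_3A_4| = √((-12)² + (-9)²) = √225 = 15
|A_4A_5| = √((-14)² + (0)²) = √196 = 14
|A_5A_6| = √((12)² + (-9)²) = √225 = 15
|A_6A_1| = √((22)² + (0)²) = √484 = 22
Perimeter = 3 + 17 + 15 + 14 + 15 + 22 = 86.

86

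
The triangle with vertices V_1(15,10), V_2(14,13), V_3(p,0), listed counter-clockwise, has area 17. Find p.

Write out the shoelace sum; only the two edges meeting at V_3 involve p:
2·Area = [(14·0 − p·13) + (p·10 − 15·0)] + 55
       = -3·p + 55 = 34
⇒ p = 7.

7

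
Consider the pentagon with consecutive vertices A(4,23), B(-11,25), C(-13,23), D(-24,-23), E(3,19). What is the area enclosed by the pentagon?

441

Cross-terms: 353, 72, 851, -387, -7  ⇒  Σ = 882
Area = |Σ|/2 = 441.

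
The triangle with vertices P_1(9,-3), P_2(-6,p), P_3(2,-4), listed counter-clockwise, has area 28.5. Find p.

3

Write out the shoelace sum; only the two edges meeting at P_2 involve p:
2·Area = [(9·p − (-6)·(-3)) + ((-6)·(-4) − 2·p)] + 30
       = 7·p + 36 = 57
⇒ p = 3.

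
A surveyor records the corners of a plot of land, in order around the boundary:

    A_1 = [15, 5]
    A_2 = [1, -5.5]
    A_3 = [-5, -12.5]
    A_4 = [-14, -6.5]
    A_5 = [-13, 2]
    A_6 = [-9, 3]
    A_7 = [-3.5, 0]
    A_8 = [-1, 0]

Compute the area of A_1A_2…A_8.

Apply the shoelace (surveyor's) formula: 2A = Σ (x_i·y_{i+1} − x_{i+1}·y_i), indices taken mod 8.
Σ = (-87.5) + (-40) + (-142.5) + (-112.5) + (-21) + (10.5) + (0) + (-5) = -398
Area = |Σ|/2 = 199.

199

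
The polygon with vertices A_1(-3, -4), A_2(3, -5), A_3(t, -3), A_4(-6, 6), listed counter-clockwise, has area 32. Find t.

2

The doubled signed area Σ (x_i y_{i+1} − x_{i+1} y_i) is linear in t.
With t=0 it equals 42; the coefficient of t is 11 (from the two edges through A_3).
So 11·t + 42 = 2·32 = 64 ⇒ t = 2.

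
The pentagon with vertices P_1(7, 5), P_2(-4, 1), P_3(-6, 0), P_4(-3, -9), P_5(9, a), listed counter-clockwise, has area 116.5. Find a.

-2

Write out the shoelace sum; only the two edges meeting at P_5 involve a:
2·Area = [((-3)·a − 9·(-9)) + (9·5 − 7·a)] + 87
       = -10·a + 213 = 233
⇒ a = -2.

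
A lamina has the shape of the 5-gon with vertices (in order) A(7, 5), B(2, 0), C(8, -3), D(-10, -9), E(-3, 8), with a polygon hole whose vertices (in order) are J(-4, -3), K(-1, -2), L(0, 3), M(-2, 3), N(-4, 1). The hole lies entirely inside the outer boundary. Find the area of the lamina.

131

Outer boundary:
Apply the surveyor's formula: 2A = Σ (x_i·y_{i+1} − x_{i+1}·y_i), indices taken mod 5.
Σ = (-10) + (-6) + (-102) + (-107) + (-71) = -296
Area = |Σ|/2 = 148.
Hole:
Apply Gauss's area formula: 2A = Σ (x_i·y_{i+1} − x_{i+1}·y_i), indices taken mod 5.
J→K: (-4)(-2) − (-1)(-3) = 5
K→L: (-1)(3) − (0)(-2) = -3
L→M: (0)(3) − (-2)(3) = 6
M→N: (-2)(1) − (-4)(3) = 10
N→J: (-4)(-3) − (-4)(1) = 16
Σ = 34
Area = |Σ|/2 = 17.
Net area = 148 − 17 = 131.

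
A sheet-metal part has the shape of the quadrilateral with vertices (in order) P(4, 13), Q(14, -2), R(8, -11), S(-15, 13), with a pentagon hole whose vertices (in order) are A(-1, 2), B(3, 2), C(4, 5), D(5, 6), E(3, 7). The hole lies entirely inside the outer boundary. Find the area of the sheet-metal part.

304

Outer boundary:
Apply the surveyor's formula: 2A = Σ (x_i·y_{i+1} − x_{i+1}·y_i), indices taken mod 4.
P→Q: (4)(-2) − (14)(13) = -190
Q→R: (14)(-11) − (8)(-2) = -138
R→S: (8)(13) − (-15)(-11) = -61
S→P: (-15)(13) − (4)(13) = -247
Σ = -636
Area = |Σ|/2 = 318.
Hole:
Apply Gauss's area formula: 2A = Σ (x_i·y_{i+1} − x_{i+1}·y_i), indices taken mod 5.
A→B: (-1)(2) − (3)(2) = -8
B→C: (3)(5) − (4)(2) = 7
C→D: (4)(6) − (5)(5) = -1
D→E: (5)(7) − (3)(6) = 17
E→A: (3)(2) − (-1)(7) = 13
Σ = 28
Area = |Σ|/2 = 14.
Net area = 318 − 14 = 304.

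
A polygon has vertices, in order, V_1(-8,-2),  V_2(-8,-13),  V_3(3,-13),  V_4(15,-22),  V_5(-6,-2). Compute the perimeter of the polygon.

|V_1V_2| = √((0)² + (-11)²) = √121 = 11
|V_2V_3| = √((11)² + (0)²) = √121 = 11
|V_3V_4| = √((12)² + (-9)²) = √225 = 15
|V_4V_5| = √((-21)² + (20)²) = √841 = 29
|V_5V_1| = √((-2)² + (0)²) = √4 = 2
Perimeter = 11 + 11 + 15 + 29 + 2 = 68.

68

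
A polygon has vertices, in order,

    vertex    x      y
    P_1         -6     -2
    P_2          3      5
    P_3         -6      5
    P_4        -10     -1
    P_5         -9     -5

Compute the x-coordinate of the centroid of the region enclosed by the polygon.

-779/159

Apply Gauss's area formula. First the cross-terms c_i = x_i·y_{i+1} − x_{i+1}·y_i:
  -24, 45, 56, 41, -12  ⇒  2A = 106, A = 53.
Then Σ (x_i + x_{i+1})·c_i = -1558, so x̄ = -1558 / (6·53) = -779/159.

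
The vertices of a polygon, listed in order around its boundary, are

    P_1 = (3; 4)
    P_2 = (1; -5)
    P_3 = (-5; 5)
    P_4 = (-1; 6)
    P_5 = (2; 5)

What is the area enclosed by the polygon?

44

Apply Gauss's area formula: 2A = Σ (x_i·y_{i+1} − x_{i+1}·y_i), indices taken mod 5.
Σ = (-19) + (-20) + (-25) + (-17) + (-7) = -88
Area = |Σ|/2 = 44.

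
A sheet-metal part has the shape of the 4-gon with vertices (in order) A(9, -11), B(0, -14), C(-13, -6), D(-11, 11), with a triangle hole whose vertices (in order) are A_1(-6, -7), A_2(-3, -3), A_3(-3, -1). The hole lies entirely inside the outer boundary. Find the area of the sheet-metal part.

244.5

Outer boundary:
Apply the shoelace formula: 2A = Σ (x_i·y_{i+1} − x_{i+1}·y_i), indices taken mod 4.
A→B: (9)(-14) − (0)(-11) = -126
B→C: (0)(-6) − (-13)(-14) = -182
C→D: (-13)(11) − (-11)(-6) = -209
D→A: (-11)(-11) − (9)(11) = 22
Σ = -495
Area = |Σ|/2 = 247.5.
Hole:
Apply the shoelace (surveyor's) formula: 2A = Σ (x_i·y_{i+1} − x_{i+1}·y_i), indices taken mod 3.
Σ = (-3) + (-6) + (15) = 6
Area = |Σ|/2 = 3.
Net area = 247.5 − 3 = 244.5.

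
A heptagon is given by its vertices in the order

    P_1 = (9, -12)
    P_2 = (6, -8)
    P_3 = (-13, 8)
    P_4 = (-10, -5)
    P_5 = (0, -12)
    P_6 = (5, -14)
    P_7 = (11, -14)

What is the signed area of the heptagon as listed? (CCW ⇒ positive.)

Apply Gauss's area formula: 2A = Σ (x_i·y_{i+1} − x_{i+1}·y_i), indices taken mod 7.
Cross-terms: 0, -56, 145, 120, 60, 84, -6  ⇒  Σ = 347
Signed area = Σ/2 = 173.5 (positive ⇒ counter-clockwise traversal).

173.5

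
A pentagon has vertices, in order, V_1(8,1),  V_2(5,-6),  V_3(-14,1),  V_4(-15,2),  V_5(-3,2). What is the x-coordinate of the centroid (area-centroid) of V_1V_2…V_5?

Apply the shoelace formula. First the cross-terms c_i = x_i·y_{i+1} − x_{i+1}·y_i:
  -53, -79, -13, -24, -19  ⇒  2A = -188, A = -94.
Then Σ (x_i + x_{i+1})·c_i = 736, so x̄ = 736 / (6·(-94)) = -184/141.

-184/141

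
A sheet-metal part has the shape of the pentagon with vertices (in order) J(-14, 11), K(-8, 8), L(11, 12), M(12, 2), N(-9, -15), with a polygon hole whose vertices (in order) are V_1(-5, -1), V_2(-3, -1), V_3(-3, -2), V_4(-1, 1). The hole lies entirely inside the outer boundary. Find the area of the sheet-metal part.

Outer boundary:
Apply the surveyor's formula: 2A = Σ (x_i·y_{i+1} − x_{i+1}·y_i), indices taken mod 5.
Σ = (-24) + (-184) + (-122) + (-162) + (-309) = -801
Area = |Σ|/2 = 400.5.
Hole:
Apply the shoelace formula: 2A = Σ (x_i·y_{i+1} − x_{i+1}·y_i), indices taken mod 4.
Cross-terms: 2, 3, -5, 6  ⇒  Σ = 6
Area = |Σ|/2 = 3.
Net area = 400.5 − 3 = 397.5.

397.5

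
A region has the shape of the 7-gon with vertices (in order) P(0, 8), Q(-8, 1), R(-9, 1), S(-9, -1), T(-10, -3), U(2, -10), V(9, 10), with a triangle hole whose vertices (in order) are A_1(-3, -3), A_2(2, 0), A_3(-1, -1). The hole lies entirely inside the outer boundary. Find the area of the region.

192

Outer boundary:
Apply the shoelace formula: 2A = Σ (x_i·y_{i+1} − x_{i+1}·y_i), indices taken mod 7.
Σ = (64) + (1) + (18) + (17) + (106) + (110) + (72) = 388
Area = |Σ|/2 = 194.
Hole:
Apply the shoelace (surveyor's) formula: 2A = Σ (x_i·y_{i+1} − x_{i+1}·y_i), indices taken mod 3.
Cross-terms: 6, -2, 0  ⇒  Σ = 4
Area = |Σ|/2 = 2.
Net area = 194 − 2 = 192.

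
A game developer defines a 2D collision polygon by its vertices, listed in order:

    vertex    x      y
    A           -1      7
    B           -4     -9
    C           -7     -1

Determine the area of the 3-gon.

36

Σ = (37) + (-59) + (-50) = -72
Area = |Σ|/2 = 36.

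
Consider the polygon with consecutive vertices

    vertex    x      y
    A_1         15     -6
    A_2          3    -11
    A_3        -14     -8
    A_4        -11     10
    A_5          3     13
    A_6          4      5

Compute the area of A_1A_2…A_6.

431

Apply the surveyor's formula: 2A = Σ (x_i·y_{i+1} − x_{i+1}·y_i), indices taken mod 6.
Cross-terms: -147, -178, -228, -173, -37, -99  ⇒  Σ = -862
Area = |Σ|/2 = 431.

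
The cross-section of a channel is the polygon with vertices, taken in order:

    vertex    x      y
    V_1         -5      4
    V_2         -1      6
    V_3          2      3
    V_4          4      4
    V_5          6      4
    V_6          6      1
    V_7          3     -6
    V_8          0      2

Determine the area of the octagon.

V_1→V_2: (-5)(6) − (-1)(4) = -26
V_2→V_3: (-1)(3) − (2)(6) = -15
V_3→V_4: (2)(4) − (4)(3) = -4
V_4→V_5: (4)(4) − (6)(4) = -8
V_5→V_6: (6)(1) − (6)(4) = -18
V_6→V_7: (6)(-6) − (3)(1) = -39
V_7→V_8: (3)(2) − (0)(-6) = 6
V_8→V_1: (0)(4) − (-5)(2) = 10
Σ = -94
Area = |Σ|/2 = 47.

47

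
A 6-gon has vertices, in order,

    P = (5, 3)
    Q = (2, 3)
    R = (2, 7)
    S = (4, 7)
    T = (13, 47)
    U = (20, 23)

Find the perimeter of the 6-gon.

|PQ| = √((-3)² + (0)²) = √9 = 3
|QR| = √((0)² + (4)²) = √16 = 4
|RS| = √((2)² + (0)²) = √4 = 2
|ST| = √((9)² + (40)²) = √1681 = 41
|TU| = √((7)² + (-24)²) = √625 = 25
|UP| = √((-15)² + (-20)²) = √625 = 25
Perimeter = 3 + 4 + 2 + 41 + 25 + 25 = 100.

100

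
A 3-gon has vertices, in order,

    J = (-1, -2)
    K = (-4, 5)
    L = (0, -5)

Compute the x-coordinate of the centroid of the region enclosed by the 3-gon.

Apply the surveyor's formula. First the cross-terms c_i = x_i·y_{i+1} − x_{i+1}·y_i:
  -13, 20, -5  ⇒  2A = 2, A = 1.
Then Σ (x_i + x_{i+1})·c_i = -10, so x̄ = -10 / (6·1) = -5/3.

-5/3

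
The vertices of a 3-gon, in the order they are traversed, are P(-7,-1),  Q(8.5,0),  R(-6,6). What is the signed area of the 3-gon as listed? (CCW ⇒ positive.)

53.75

Apply the surveyor's formula: 2A = Σ (x_i·y_{i+1} − x_{i+1}·y_i), indices taken mod 3.
Σ = (8.5) + (51) + (48) = 107.5
Signed area = Σ/2 = 53.75 (positive ⇒ counter-clockwise traversal).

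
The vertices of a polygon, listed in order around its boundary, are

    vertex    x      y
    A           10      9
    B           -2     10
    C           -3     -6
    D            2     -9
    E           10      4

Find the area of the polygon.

Apply Gauss's area formula: 2A = Σ (x_i·y_{i+1} − x_{i+1}·y_i), indices taken mod 5.
Cross-terms: 118, 42, 39, 98, 50  ⇒  Σ = 347
Area = |Σ|/2 = 173.5.

173.5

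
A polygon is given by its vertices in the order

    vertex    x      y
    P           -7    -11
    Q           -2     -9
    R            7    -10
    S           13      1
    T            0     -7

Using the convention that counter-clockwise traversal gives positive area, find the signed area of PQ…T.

60.5

Apply the shoelace (surveyor's) formula: 2A = Σ (x_i·y_{i+1} − x_{i+1}·y_i), indices taken mod 5.
Σ = (41) + (83) + (137) + (-91) + (-49) = 121
Signed area = Σ/2 = 60.5 (positive ⇒ counter-clockwise traversal).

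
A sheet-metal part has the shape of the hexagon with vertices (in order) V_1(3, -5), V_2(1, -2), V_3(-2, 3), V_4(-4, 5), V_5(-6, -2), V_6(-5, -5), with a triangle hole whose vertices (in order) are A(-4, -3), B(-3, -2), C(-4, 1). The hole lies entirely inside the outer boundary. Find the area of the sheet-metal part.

Outer boundary:
Σ = (-1) + (-1) + (2) + (38) + (20) + (40) = 98
Area = |Σ|/2 = 49.
Hole:
Apply Gauss's area formula: 2A = Σ (x_i·y_{i+1} − x_{i+1}·y_i), indices taken mod 3.
Σ = (-1) + (-11) + (16) = 4
Area = |Σ|/2 = 2.
Net area = 49 − 2 = 47.

47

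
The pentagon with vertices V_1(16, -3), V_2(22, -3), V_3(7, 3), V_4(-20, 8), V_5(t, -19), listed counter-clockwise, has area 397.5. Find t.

10

The doubled signed area Σ (x_i y_{i+1} − x_{i+1} y_i) is linear in t.
With t=0 it equals 905; the coefficient of t is -11 (from the two edges through V_5).
So -11·t + 905 = 2·397.5 = 795 ⇒ t = 10.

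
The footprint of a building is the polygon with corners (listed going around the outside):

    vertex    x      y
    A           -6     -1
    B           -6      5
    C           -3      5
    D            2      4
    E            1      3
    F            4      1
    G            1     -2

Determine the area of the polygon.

A→B: (-6)(5) − (-6)(-1) = -36
B→C: (-6)(5) − (-3)(5) = -15
C→D: (-3)(4) − (2)(5) = -22
D→E: (2)(3) − (1)(4) = 2
E→F: (1)(1) − (4)(3) = -11
F→G: (4)(-2) − (1)(1) = -9
G→A: (1)(-1) − (-6)(-2) = -13
Σ = -104
Area = |Σ|/2 = 52.

52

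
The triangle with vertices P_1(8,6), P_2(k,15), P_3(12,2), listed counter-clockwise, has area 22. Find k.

Write out the shoelace sum; only the two edges meeting at P_2 involve k:
2·Area = [(8·15 − k·6) + (k·2 − 12·15)] + 56
       = -4·k + -4 = 44
⇒ k = -12.

-12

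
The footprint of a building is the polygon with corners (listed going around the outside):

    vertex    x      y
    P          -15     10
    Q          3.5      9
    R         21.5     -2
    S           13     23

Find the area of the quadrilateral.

Apply the shoelace formula: 2A = Σ (x_i·y_{i+1} − x_{i+1}·y_i), indices taken mod 4.
Σ = (-170) + (-200.5) + (520.5) + (475) = 625
Area = |Σ|/2 = 312.5.

312.5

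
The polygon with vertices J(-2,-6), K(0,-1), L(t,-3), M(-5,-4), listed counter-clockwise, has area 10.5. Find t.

-4

Write out the shoelace sum; only the two edges meeting at L involve t:
2·Area = [(0·(-3) − t·(-1)) + (t·(-4) − (-5)·(-3))] + 24
       = -3·t + 9 = 21
⇒ t = -4.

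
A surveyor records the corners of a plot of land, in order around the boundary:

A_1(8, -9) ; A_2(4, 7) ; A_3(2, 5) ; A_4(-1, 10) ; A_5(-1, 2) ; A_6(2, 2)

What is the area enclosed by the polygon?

Apply Gauss's area formula: 2A = Σ (x_i·y_{i+1} − x_{i+1}·y_i), indices taken mod 6.
A_1→A_2: (8)(7) − (4)(-9) = 92
A_2→A_3: (4)(5) − (2)(7) = 6
A_3→A_4: (2)(10) − (-1)(5) = 25
A_4→A_5: (-1)(2) − (-1)(10) = 8
A_5→A_6: (-1)(2) − (2)(2) = -6
A_6→A_1: (2)(-9) − (8)(2) = -34
Σ = 91
Area = |Σ|/2 = 45.5.

45.5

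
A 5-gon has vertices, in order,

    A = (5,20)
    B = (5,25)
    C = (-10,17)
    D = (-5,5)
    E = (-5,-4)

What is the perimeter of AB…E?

|AB| = √((0)² + (5)²) = √25 = 5
|BC| = √((-15)² + (-8)²) = √289 = 17
|CD| = √((5)² + (-12)²) = √169 = 13
|DE| = √((0)² + (-9)²) = √81 = 9
|EA| = √((10)² + (24)²) = √676 = 26
Perimeter = 5 + 17 + 13 + 9 + 26 = 70.

70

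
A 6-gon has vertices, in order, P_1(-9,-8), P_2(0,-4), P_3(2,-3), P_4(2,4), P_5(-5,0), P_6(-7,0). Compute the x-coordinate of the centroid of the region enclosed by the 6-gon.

Apply the shoelace (surveyor's) formula. First the cross-terms c_i = x_i·y_{i+1} − x_{i+1}·y_i:
  36, 8, 14, 20, 0, 56  ⇒  2A = 134, A = 67.
Then Σ (x_i + x_{i+1})·c_i = -1208, so x̄ = -1208 / (6·67) = -604/201.

-604/201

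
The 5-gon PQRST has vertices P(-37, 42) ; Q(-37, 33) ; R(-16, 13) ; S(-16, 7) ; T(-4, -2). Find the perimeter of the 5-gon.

|PQ| = √((0)² + (-9)²) = √81 = 9
|QR| = √((21)² + (-20)²) = √841 = 29
|RS| = √((0)² + (-6)²) = √36 = 6
|ST| = √((12)² + (-9)²) = √225 = 15
|TP| = √((-33)² + (44)²) = √3025 = 55
Perimeter = 9 + 29 + 6 + 15 + 55 = 114.

114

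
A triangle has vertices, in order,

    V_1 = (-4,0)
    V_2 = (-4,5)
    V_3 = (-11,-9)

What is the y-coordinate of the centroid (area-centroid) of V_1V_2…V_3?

Apply Gauss's area formula. First the cross-terms c_i = x_i·y_{i+1} − x_{i+1}·y_i:
  -20, 91, -36  ⇒  2A = 35, A = 17.5.
Then Σ (y_i + y_{i+1})·c_i = -140, so ȳ = -140 / (6·17.5) = -4/3.

-4/3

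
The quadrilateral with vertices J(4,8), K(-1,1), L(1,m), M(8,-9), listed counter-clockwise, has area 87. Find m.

-8

The doubled signed area Σ (x_i y_{i+1} − x_{i+1} y_i) is linear in m.
With m=0 it equals 102; the coefficient of m is -9 (from the two edges through L).
So -9·m + 102 = 2·87 = 174 ⇒ m = -8.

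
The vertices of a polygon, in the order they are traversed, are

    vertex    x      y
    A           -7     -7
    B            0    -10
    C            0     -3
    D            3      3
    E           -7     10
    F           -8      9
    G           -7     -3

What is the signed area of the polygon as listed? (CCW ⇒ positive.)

131

A→B: (-7)(-10) − (0)(-7) = 70
B→C: (0)(-3) − (0)(-10) = 0
C→D: (0)(3) − (3)(-3) = 9
D→E: (3)(10) − (-7)(3) = 51
E→F: (-7)(9) − (-8)(10) = 17
F→G: (-8)(-3) − (-7)(9) = 87
G→A: (-7)(-7) − (-7)(-3) = 28
Σ = 262
Signed area = Σ/2 = 131 (positive ⇒ counter-clockwise traversal).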